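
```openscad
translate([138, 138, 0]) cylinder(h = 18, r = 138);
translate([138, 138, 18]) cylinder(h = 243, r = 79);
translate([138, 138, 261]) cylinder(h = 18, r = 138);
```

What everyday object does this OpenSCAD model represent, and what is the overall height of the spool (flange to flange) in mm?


A spool. The overall height is 279 mm.

Three coaxial cylinders, large–small–large — a spool. Two 18 mm flanges and a 243 mm core give 18 + 243 + 18 = 279 mm.


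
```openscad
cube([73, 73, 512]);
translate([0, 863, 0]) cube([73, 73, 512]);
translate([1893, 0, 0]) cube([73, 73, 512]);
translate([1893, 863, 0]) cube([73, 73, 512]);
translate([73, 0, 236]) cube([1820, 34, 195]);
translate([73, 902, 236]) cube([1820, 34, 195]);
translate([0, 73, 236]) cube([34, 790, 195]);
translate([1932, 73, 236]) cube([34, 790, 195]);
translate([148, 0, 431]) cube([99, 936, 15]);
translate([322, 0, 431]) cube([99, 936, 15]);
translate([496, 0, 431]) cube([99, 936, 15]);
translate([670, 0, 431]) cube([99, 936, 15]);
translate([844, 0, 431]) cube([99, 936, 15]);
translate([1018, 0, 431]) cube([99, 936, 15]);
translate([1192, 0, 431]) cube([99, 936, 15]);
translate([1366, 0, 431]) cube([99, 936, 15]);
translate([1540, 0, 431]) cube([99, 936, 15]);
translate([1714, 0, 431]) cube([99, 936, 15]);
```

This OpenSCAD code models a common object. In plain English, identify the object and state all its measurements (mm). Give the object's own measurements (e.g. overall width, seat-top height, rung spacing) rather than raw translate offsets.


A bed frame 1966 mm long (x) by 936 mm wide (y). Four 73×73 mm corner posts, 512 mm tall, at the corners of the footprint. Four rails of 34 mm thickness and 195 mm height run between adjacent posts with their undersides at z = 236 mm, their outer faces flush with the outside of the frame (the two x-running rails run between the posts' inner faces; the two y-running rails run between the posts' inner faces). 10 slats, each 99 mm wide (x) and 15 mm thick, lie across the top of the two x-running rails, running the full 936 mm width of the frame in y; along x they sit between the end posts with a 75 mm gap after the −x posts and between neighbouring slats, leaving 80 mm before the +x posts.


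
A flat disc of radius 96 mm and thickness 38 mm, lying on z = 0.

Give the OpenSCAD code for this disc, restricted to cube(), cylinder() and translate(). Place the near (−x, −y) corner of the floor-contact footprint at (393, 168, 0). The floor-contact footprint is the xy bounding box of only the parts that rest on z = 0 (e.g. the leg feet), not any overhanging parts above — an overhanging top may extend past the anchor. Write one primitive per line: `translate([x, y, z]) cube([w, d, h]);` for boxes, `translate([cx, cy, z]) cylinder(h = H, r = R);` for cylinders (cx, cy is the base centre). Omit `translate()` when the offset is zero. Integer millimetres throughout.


translate([489, 264, 0]) cylinder(h = 38, r = 96);


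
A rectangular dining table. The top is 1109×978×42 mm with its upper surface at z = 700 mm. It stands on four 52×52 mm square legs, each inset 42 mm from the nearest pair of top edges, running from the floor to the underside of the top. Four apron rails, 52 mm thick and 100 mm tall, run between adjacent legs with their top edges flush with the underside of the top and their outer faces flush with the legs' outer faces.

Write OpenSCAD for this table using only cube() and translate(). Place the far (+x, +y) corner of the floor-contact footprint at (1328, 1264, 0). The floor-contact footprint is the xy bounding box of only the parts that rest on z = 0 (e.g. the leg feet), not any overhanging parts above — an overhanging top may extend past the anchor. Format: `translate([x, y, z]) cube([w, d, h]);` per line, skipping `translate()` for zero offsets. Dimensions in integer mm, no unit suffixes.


translate([261, 328, 658]) cube([1109, 978, 42]);
translate([303, 370, 0]) cube([52, 52, 658]);
translate([1276, 370, 0]) cube([52, 52, 658]);
translate([303, 1212, 0]) cube([52, 52, 658]);
translate([1276, 1212, 0]) cube([52, 52, 658]);
translate([355, 370, 558]) cube([921, 52, 100]);
translate([355, 1212, 558]) cube([921, 52, 100]);
translate([303, 422, 558]) cube([52, 790, 100]);
translate([1276, 422, 558]) cube([52, 790, 100]);


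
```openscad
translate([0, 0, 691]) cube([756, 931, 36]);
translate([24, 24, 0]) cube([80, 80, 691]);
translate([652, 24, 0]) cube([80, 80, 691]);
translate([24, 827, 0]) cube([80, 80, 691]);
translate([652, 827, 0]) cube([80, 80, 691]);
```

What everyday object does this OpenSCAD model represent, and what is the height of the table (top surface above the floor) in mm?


A table. The table height is 727 mm.

A 756×931×36 slab sits at z = 691 on four 80 mm square posts — a table. The top surface is at 691 + 36 = 727 mm.


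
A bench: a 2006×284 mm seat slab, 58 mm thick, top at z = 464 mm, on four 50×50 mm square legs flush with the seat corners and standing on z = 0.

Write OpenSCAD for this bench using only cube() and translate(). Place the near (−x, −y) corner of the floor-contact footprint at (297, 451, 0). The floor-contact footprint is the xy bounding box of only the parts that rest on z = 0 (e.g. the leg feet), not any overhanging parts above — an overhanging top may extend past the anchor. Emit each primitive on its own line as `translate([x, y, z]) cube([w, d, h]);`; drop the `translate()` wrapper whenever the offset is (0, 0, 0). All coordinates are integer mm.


translate([297, 451, 406]) cube([2006, 284, 58]);
translate([297, 451, 0]) cube([50, 50, 406]);
translate([297, 685, 0]) cube([50, 50, 406]);
translate([2253, 451, 0]) cube([50, 50, 406]);
translate([2253, 685, 0]) cube([50, 50, 406]);


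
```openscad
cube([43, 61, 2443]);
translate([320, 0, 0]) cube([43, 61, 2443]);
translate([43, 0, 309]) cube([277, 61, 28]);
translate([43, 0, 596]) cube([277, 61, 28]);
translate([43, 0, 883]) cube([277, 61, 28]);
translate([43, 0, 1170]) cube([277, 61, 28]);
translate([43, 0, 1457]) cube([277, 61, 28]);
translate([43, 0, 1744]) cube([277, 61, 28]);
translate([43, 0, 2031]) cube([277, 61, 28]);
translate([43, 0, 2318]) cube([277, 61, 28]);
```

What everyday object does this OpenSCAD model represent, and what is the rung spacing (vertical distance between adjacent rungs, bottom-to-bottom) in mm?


A ladder. The rung spacing is 287 mm.

Two tall 43×61 posts with 8 short bars between them — a ladder. Adjacent rungs sit at z = 309 and z = 596, so the spacing is 596 − 309 = 287 mm.


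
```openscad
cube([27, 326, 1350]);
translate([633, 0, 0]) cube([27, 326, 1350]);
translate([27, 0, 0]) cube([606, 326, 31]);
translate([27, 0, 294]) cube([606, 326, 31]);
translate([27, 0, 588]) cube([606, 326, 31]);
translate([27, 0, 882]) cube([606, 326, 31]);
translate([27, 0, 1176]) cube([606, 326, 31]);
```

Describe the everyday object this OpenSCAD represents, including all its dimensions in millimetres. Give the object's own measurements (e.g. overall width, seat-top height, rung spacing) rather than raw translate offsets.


An open bookshelf. Two side panels, each 27 mm thick, 326 mm deep and 1350 mm tall, stand 660 mm apart (outside-to-outside). Between them sit 5 shelves, each 31 mm thick and 326 mm deep, spanning the full gap between the sides. The bottom shelf rests on the floor (its underside at z = 0) and the clear gap between one shelf's top and the next shelf's underside is 263 mm.


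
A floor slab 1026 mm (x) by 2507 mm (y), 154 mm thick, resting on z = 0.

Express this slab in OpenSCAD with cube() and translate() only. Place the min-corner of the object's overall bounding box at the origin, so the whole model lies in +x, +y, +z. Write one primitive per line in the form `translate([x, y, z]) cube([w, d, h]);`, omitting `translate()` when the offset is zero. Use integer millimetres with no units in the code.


cube([1026, 2507, 154]);


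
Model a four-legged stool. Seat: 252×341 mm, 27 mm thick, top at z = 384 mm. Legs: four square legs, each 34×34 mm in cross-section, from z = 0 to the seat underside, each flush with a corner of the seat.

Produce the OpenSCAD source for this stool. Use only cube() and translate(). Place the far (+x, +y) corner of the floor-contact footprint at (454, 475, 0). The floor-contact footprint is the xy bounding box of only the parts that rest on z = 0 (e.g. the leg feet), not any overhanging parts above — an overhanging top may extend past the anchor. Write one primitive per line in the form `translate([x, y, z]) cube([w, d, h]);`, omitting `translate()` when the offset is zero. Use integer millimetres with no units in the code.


// leg_h = 384 - 27 = 357
translate([202, 134, 357]) cube([252, 341, 27]);
translate([202, 134, 0]) cube([34, 34, 357]);
translate([420, 134, 0]) cube([34, 34, 357]);
translate([202, 441, 0]) cube([34, 34, 357]);
translate([420, 441, 0]) cube([34, 34, 357]);


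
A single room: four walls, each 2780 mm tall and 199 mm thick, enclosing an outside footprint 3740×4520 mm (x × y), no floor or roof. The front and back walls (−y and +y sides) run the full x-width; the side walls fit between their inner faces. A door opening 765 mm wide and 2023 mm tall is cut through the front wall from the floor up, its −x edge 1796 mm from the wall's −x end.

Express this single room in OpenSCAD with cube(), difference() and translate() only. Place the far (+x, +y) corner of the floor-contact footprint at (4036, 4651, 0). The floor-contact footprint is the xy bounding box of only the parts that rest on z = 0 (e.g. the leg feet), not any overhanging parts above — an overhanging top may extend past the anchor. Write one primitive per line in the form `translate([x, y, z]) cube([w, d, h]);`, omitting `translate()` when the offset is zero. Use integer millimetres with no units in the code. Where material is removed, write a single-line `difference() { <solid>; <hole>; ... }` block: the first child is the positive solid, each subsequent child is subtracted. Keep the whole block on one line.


difference() { translate([296, 131, 0]) cube([3740, 199, 2780]); translate([2092, 131, 0]) cube([765, 199, 2023]); }
translate([296, 4452, 0]) cube([3740, 199, 2780]);
translate([296, 330, 0]) cube([199, 4122, 2780]);
translate([3837, 330, 0]) cube([199, 4122, 2780]);


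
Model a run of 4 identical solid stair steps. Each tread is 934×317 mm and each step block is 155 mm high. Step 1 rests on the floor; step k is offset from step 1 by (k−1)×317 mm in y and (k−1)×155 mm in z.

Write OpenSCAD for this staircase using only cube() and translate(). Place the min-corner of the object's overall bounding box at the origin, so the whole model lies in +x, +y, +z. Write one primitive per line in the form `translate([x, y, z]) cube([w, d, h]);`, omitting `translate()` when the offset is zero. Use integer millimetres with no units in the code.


cube([934, 317, 155]);
translate([0, 317, 155]) cube([934, 317, 155]);
translate([0, 634, 310]) cube([934, 317, 155]);
translate([0, 951, 465]) cube([934, 317, 155]);


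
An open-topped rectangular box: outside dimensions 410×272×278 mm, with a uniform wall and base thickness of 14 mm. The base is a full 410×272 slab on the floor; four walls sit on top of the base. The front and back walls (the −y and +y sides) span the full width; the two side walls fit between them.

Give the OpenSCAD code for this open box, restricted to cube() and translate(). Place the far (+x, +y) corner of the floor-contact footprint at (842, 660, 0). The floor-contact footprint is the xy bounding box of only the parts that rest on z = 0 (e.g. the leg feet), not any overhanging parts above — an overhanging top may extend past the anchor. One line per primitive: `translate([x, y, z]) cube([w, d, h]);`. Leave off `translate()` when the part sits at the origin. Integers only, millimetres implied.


translate([432, 388, 0]) cube([410, 272, 14]);
translate([432, 388, 14]) cube([410, 14, 264]);
translate([432, 646, 14]) cube([410, 14, 264]);
translate([432, 402, 14]) cube([14, 244, 264]);
translate([828, 402, 14]) cube([14, 244, 264]);


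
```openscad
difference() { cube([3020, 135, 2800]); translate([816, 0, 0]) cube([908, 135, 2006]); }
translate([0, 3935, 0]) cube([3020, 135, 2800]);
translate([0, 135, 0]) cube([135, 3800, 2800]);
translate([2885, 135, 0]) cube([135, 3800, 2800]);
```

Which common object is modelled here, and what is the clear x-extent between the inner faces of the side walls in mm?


A single room. The interior width is 2750 mm.

Four walls enclosing a rectangle with a door in the front wall — a room. Outside width 3020 minus two 135 mm walls gives 2750 mm.


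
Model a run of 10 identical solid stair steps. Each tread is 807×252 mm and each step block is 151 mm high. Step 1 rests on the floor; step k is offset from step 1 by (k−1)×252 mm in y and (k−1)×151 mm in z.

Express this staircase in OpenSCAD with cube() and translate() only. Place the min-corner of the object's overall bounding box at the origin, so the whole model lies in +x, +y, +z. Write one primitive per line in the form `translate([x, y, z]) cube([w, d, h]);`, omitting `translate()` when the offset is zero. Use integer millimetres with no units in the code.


cube([807, 252, 151]);
translate([0, 252, 151]) cube([807, 252, 151]);
translate([0, 504, 302]) cube([807, 252, 151]);
translate([0, 756, 453]) cube([807, 252, 151]);
translate([0, 1008, 604]) cube([807, 252, 151]);
translate([0, 1260, 755]) cube([807, 252, 151]);
translate([0, 1512, 906]) cube([807, 252, 151]);
translate([0, 1764, 1057]) cube([807, 252, 151]);
translate([0, 2016, 1208]) cube([807, 252, 151]);
translate([0, 2268, 1359]) cube([807, 252, 151]);


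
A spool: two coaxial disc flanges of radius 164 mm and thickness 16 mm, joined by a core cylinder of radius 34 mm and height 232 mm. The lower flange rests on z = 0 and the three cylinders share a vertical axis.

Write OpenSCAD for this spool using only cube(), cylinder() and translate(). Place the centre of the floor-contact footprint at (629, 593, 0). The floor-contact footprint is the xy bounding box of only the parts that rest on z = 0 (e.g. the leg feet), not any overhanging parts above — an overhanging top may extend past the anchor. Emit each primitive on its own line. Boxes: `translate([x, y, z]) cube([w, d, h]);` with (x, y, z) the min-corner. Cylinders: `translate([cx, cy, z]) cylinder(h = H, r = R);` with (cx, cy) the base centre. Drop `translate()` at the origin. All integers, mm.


translate([629, 593, 0]) cylinder(h = 16, r = 164);
translate([629, 593, 16]) cylinder(h = 232, r = 34);
translate([629, 593, 248]) cylinder(h = 16, r = 164);


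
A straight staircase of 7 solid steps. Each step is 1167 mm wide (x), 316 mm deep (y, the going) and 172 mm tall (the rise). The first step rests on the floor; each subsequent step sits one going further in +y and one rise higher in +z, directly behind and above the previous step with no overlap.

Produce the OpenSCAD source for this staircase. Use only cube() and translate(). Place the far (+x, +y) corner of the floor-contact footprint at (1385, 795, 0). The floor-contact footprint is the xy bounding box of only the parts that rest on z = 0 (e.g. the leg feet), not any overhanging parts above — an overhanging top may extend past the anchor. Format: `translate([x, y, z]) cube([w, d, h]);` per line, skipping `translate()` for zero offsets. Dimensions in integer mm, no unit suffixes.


translate([218, 479, 0]) cube([1167, 316, 172]);
translate([218, 795, 172]) cube([1167, 316, 172]);
translate([218, 1111, 344]) cube([1167, 316, 172]);
translate([218, 1427, 516]) cube([1167, 316, 172]);
translate([218, 1743, 688]) cube([1167, 316, 172]);
translate([218, 2059, 860]) cube([1167, 316, 172]);
translate([218, 2375, 1032]) cube([1167, 316, 172]);


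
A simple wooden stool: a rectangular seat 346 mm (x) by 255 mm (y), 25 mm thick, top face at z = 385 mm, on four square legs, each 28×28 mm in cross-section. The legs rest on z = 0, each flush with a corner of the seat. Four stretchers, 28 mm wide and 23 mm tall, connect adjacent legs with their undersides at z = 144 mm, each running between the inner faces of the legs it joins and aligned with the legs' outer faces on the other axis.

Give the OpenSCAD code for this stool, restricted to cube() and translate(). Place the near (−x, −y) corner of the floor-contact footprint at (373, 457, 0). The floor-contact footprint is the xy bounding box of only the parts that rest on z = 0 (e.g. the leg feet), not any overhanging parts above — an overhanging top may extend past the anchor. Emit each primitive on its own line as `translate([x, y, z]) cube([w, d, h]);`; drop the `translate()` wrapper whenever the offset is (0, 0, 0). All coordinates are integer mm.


// leg_h = 385 - 25 = 360
// stretcher span = 346 - 2*28 = 290
translate([373, 457, 360]) cube([346, 255, 25]);
translate([373, 457, 0]) cube([28, 28, 360]);
translate([691, 457, 0]) cube([28, 28, 360]);
translate([373, 684, 0]) cube([28, 28, 360]);
translate([691, 684, 0]) cube([28, 28, 360]);
translate([401, 457, 144]) cube([290, 28, 23]);
translate([401, 684, 144]) cube([290, 28, 23]);
translate([373, 485, 144]) cube([28, 199, 23]);
translate([691, 485, 144]) cube([28, 199, 23]);


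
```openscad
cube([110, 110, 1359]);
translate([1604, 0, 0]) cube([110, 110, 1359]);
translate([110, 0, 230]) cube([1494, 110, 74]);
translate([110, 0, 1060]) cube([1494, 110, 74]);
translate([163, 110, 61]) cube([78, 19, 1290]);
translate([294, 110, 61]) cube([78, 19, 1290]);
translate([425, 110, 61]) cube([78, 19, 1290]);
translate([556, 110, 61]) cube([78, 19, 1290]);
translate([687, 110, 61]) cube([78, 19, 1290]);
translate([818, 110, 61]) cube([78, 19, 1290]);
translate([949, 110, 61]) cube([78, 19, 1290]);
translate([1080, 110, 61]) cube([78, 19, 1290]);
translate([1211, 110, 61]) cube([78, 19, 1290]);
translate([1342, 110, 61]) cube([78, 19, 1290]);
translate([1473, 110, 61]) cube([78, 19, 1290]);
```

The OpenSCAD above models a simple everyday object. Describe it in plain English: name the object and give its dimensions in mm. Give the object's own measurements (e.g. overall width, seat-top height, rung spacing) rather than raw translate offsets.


A fence section. Two 110×110 mm posts, 1359 mm tall, stand on the floor with a clear span of 1494 mm between their inner faces. Two horizontal rails of 110×74 mm section span the gap between the posts with their undersides at z = 230 mm and z = 1060 mm, flush with the posts' −y face. 11 pickets, each 78 mm wide, 19 mm thick and 1290 mm tall, are fixed to the +y face of the rails with their bottoms at z = 61 mm, spaced across the span with a 53 mm gap after the −x post and between neighbouring pickets and before the +x post.


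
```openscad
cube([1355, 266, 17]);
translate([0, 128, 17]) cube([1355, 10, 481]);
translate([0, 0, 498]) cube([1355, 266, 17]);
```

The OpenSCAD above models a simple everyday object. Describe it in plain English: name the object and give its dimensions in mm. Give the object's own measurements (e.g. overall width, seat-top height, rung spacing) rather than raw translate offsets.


An I-beam lying along x, 1355 mm long. Overall section height 515 mm. Two flanges 266 mm wide (y) and 17 mm thick, one on the floor and one at the top; a web 10 mm thick runs between them, centred on the flange width.


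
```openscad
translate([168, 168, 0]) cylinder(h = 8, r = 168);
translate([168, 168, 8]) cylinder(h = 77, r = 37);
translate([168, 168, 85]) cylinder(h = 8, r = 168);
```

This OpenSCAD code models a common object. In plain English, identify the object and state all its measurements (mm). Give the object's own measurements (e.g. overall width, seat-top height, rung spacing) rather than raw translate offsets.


A spool: two coaxial disc flanges of radius 168 mm and thickness 8 mm, joined by a core cylinder of radius 37 mm and height 77 mm. The lower flange rests on z = 0 and the three cylinders share a vertical axis.


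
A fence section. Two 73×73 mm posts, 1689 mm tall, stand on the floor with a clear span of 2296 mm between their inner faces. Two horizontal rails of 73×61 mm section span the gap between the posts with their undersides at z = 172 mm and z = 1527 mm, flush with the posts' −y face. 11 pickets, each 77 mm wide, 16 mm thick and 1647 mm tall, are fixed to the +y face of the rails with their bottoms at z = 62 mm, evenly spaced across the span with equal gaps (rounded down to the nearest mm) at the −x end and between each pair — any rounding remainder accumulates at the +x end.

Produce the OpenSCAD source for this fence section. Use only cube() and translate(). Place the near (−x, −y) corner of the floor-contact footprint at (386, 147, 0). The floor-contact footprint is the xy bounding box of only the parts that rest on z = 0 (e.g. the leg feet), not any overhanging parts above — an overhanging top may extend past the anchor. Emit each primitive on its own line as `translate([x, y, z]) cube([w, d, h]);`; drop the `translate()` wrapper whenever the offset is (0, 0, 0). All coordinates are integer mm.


translate([386, 147, 0]) cube([73, 73, 1689]);
translate([2755, 147, 0]) cube([73, 73, 1689]);
translate([459, 147, 172]) cube([2296, 73, 61]);
translate([459, 147, 1527]) cube([2296, 73, 61]);
translate([579, 220, 62]) cube([77, 16, 1647]);
translate([776, 220, 62]) cube([77, 16, 1647]);
translate([973, 220, 62]) cube([77, 16, 1647]);
translate([1170, 220, 62]) cube([77, 16, 1647]);
translate([1367, 220, 62]) cube([77, 16, 1647]);
translate([1564, 220, 62]) cube([77, 16, 1647]);
translate([1761, 220, 62]) cube([77, 16, 1647]);
translate([1958, 220, 62]) cube([77, 16, 1647]);
translate([2155, 220, 62]) cube([77, 16, 1647]);
translate([2352, 220, 62]) cube([77, 16, 1647]);
translate([2549, 220, 62]) cube([77, 16, 1647]);


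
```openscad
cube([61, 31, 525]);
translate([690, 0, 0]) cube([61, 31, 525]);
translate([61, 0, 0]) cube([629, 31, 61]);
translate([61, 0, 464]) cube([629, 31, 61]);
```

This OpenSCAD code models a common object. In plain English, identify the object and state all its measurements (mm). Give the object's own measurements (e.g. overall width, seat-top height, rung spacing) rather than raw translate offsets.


A rectangular picture frame lying in the x–z plane (depth along y). The opening is 629 mm wide (x) by 403 mm tall (z), surrounded by a border 61 mm wide on all four sides. The frame is 31 mm deep and is made of two full-height vertical stiles with two horizontal rails fitted between them.


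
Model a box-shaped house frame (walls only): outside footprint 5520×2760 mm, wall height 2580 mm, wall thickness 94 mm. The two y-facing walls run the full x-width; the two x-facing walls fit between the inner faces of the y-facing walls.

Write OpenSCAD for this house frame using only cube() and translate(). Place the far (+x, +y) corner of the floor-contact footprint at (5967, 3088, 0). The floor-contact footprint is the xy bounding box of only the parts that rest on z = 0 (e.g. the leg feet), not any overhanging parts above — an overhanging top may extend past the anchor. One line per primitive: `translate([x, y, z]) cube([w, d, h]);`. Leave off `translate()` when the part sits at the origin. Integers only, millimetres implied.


translate([447, 328, 0]) cube([5520, 94, 2580]);
translate([447, 2994, 0]) cube([5520, 94, 2580]);
translate([447, 422, 0]) cube([94, 2572, 2580]);
translate([5873, 422, 0]) cube([94, 2572, 2580]);


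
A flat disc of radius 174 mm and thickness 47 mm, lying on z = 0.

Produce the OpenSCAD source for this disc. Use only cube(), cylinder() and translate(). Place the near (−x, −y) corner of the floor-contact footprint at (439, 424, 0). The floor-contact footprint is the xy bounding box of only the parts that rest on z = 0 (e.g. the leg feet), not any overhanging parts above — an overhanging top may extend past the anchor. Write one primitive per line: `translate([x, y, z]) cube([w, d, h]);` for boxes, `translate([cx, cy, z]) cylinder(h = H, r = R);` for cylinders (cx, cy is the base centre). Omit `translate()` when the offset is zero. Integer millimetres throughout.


translate([613, 598, 0]) cylinder(h = 47, r = 174);


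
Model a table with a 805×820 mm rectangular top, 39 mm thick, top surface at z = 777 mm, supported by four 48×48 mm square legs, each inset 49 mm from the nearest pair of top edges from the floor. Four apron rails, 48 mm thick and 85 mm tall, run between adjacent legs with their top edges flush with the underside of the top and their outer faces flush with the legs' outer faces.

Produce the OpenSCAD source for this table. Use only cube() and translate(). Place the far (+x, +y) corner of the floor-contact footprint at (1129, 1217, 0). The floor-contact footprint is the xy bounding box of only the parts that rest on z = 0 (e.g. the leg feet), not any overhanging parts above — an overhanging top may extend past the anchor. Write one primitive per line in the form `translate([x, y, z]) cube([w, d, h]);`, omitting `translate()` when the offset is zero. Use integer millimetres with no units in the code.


translate([373, 446, 738]) cube([805, 820, 39]);
translate([422, 495, 0]) cube([48, 48, 738]);
translate([1081, 495, 0]) cube([48, 48, 738]);
translate([422, 1169, 0]) cube([48, 48, 738]);
translate([1081, 1169, 0]) cube([48, 48, 738]);
translate([470, 495, 653]) cube([611, 48, 85]);
translate([470, 1169, 653]) cube([611, 48, 85]);
translate([422, 543, 653]) cube([48, 626, 85]);
translate([1081, 543, 653]) cube([48, 626, 85]);


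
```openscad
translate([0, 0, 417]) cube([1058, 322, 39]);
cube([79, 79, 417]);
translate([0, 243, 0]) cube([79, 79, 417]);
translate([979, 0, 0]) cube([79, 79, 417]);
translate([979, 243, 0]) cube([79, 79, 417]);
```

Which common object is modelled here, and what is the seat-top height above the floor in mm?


A bench. The seat-top height is 456 mm.

A long slab on four corner posts — a bench. The slab sits at z = 417 with thickness 39, so the top is 417 + 39 = 456 mm.


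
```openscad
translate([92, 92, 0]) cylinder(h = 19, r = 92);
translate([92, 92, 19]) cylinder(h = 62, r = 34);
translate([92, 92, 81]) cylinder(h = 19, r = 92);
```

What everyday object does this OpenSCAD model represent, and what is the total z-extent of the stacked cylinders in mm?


A spool. The overall height is 100 mm.

Three coaxial cylinders, large–small–large — a spool. Two 19 mm flanges and a 62 mm core give 19 + 62 + 19 = 100 mm.


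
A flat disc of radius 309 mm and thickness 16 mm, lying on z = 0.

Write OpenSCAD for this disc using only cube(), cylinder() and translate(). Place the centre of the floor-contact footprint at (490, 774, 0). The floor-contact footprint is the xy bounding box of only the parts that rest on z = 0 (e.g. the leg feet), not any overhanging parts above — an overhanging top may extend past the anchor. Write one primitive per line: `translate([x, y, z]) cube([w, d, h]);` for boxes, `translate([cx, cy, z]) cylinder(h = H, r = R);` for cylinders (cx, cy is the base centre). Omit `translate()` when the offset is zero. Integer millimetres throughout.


translate([490, 774, 0]) cylinder(h = 16, r = 309);


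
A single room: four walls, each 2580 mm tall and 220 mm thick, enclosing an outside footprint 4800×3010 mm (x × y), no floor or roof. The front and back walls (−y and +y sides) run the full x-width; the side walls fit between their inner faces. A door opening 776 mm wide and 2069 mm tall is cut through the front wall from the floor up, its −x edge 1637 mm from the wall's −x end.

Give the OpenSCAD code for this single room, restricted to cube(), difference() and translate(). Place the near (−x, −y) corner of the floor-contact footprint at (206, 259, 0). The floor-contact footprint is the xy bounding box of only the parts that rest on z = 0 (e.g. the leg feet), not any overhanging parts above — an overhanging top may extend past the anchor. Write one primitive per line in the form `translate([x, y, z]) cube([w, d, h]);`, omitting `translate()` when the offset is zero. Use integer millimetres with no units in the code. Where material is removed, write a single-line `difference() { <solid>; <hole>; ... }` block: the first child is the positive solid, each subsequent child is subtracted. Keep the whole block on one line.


difference() { translate([206, 259, 0]) cube([4800, 220, 2580]); translate([1843, 259, 0]) cube([776, 220, 2069]); }
translate([206, 3049, 0]) cube([4800, 220, 2580]);
translate([206, 479, 0]) cube([220, 2570, 2580]);
translate([4786, 479, 0]) cube([220, 2570, 2580]);


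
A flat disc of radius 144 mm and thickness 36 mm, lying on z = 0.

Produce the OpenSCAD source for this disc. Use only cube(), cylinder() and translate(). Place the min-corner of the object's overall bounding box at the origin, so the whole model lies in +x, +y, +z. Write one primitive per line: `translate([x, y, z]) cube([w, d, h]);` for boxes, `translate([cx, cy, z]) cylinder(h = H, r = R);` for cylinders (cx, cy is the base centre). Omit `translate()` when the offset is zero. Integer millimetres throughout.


translate([144, 144, 0]) cylinder(h = 36, r = 144);


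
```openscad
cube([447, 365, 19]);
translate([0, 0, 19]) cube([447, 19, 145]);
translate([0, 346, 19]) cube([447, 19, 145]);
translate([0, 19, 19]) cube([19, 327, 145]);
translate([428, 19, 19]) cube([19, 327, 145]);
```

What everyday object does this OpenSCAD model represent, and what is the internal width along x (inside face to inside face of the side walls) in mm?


An open box. The internal width is 409 mm.

A 447×365 base slab with four walls standing on it — an open box. The base is 447 mm wide and the walls are 19 mm thick, so the internal width is 447 − 2 × 19 = 409 mm.


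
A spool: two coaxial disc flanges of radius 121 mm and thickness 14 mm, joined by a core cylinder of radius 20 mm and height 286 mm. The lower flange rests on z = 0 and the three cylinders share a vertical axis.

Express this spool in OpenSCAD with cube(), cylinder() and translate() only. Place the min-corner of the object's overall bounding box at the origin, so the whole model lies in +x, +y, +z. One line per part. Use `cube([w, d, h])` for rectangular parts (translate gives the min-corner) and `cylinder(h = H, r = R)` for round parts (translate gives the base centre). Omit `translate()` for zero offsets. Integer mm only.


translate([121, 121, 0]) cylinder(h = 14, r = 121);
translate([121, 121, 14]) cylinder(h = 286, r = 20);
translate([121, 121, 300]) cylinder(h = 14, r = 121);


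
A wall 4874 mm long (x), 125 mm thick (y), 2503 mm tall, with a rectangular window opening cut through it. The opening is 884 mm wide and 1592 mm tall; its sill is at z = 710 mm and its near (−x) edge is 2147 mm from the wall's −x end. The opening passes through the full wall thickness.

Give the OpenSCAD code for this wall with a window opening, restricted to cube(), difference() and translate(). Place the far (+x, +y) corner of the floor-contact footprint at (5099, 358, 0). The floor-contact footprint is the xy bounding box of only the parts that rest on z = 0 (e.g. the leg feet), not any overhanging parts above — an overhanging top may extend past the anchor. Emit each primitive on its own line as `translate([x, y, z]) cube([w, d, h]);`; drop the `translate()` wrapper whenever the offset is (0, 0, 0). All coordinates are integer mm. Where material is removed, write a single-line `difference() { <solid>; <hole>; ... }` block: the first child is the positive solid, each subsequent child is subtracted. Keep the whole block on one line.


difference() { translate([225, 233, 0]) cube([4874, 125, 2503]); translate([2372, 233, 710]) cube([884, 125, 1592]); }


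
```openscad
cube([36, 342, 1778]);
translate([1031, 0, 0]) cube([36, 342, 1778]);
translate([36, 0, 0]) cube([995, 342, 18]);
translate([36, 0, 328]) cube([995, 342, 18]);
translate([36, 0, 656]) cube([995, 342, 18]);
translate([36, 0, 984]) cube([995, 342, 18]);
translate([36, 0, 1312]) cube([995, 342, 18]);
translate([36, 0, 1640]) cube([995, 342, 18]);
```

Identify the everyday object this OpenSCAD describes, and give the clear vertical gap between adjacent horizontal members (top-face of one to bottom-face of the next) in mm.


A bookshelf. The clear shelf gap is 310 mm.

Two tall side panels with 6 horizontal boards between them — a bookshelf. The first two shelf undersides are at z = 0 and z = 328; with shelf thickness 18, the clear gap is 328 − 0 − 18 = 310 mm.


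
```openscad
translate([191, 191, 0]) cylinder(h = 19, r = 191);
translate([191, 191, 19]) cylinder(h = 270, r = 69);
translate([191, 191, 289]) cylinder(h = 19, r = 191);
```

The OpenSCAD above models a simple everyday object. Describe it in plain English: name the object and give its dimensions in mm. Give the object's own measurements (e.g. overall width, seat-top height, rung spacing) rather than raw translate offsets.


A spool: two coaxial disc flanges of radius 191 mm and thickness 19 mm, joined by a core cylinder of radius 69 mm and height 270 mm. The lower flange rests on z = 0 and the three cylinders share a vertical axis.


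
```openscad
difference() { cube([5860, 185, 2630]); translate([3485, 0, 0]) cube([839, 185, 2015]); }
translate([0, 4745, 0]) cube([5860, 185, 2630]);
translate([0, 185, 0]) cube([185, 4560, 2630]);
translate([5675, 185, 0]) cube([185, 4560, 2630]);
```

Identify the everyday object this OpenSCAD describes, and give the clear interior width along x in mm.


A single room. The interior width is 5490 mm.

Four walls enclosing a rectangle with a door in the front wall — a room. Outside width 5860 minus two 185 mm walls gives 5490 mm.


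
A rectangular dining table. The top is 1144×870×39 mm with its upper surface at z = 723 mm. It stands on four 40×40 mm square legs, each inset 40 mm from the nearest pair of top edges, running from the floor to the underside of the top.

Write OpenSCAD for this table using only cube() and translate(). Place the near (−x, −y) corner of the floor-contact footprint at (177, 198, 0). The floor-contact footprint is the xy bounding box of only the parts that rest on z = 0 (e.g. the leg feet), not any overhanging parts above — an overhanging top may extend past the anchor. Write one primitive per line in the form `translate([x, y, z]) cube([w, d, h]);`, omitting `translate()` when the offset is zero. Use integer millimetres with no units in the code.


translate([137, 158, 684]) cube([1144, 870, 39]);
translate([177, 198, 0]) cube([40, 40, 684]);
translate([1201, 198, 0]) cube([40, 40, 684]);
translate([177, 948, 0]) cube([40, 40, 684]);
translate([1201, 948, 0]) cube([40, 40, 684]);


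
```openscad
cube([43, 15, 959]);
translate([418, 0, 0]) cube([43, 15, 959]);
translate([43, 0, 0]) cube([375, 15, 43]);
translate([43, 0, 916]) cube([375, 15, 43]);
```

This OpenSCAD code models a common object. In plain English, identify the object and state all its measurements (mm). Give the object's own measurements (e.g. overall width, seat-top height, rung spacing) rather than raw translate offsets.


A rectangular picture frame lying in the x–z plane (depth along y). The opening is 375 mm wide (x) by 873 mm tall (z), surrounded by a border 43 mm wide on all four sides. The frame is 15 mm deep and is made of two full-height vertical stiles with two horizontal rails fitted between them.


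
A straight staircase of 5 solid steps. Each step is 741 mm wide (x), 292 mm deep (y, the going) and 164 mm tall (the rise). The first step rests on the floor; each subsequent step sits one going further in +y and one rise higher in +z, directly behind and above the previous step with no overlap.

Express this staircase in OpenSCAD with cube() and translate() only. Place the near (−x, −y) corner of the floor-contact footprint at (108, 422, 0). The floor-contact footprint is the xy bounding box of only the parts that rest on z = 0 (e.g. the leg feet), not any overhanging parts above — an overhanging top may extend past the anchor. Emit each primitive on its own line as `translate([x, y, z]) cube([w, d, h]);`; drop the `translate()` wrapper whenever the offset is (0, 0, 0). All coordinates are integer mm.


translate([108, 422, 0]) cube([741, 292, 164]);
translate([108, 714, 164]) cube([741, 292, 164]);
translate([108, 1006, 328]) cube([741, 292, 164]);
translate([108, 1298, 492]) cube([741, 292, 164]);
translate([108, 1590, 656]) cube([741, 292, 164]);


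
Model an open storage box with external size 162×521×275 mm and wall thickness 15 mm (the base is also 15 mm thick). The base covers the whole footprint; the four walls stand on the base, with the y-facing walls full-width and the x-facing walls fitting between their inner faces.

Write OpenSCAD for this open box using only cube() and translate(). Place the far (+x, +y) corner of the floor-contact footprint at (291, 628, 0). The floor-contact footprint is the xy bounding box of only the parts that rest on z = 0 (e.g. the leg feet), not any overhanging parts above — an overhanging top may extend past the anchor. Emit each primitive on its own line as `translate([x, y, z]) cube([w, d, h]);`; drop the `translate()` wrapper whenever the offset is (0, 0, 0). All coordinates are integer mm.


translate([129, 107, 0]) cube([162, 521, 15]);
translate([129, 107, 15]) cube([162, 15, 260]);
translate([129, 613, 15]) cube([162, 15, 260]);
translate([129, 122, 15]) cube([15, 491, 260]);
translate([276, 122, 15]) cube([15, 491, 260]);


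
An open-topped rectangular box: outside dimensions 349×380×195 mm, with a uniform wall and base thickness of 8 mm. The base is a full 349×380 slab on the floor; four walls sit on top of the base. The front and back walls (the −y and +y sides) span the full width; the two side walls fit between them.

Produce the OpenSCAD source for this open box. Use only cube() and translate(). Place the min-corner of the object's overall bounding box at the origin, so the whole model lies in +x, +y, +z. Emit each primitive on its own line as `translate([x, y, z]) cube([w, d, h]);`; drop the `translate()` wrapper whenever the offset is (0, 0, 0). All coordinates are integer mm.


cube([349, 380, 8]);
translate([0, 0, 8]) cube([349, 8, 187]);
translate([0, 372, 8]) cube([349, 8, 187]);
translate([0, 8, 8]) cube([8, 364, 187]);
translate([341, 8, 8]) cube([8, 364, 187]);


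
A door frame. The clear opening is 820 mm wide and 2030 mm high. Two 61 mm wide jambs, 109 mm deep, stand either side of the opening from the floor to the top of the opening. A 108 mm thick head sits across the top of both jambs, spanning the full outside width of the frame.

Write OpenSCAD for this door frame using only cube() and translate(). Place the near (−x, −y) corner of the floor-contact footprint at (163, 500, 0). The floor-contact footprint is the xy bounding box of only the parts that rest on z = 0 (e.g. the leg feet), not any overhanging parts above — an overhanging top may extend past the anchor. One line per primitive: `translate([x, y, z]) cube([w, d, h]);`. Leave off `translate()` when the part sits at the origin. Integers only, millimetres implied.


translate([163, 500, 0]) cube([61, 109, 2030]);
translate([1044, 500, 0]) cube([61, 109, 2030]);
translate([163, 500, 2030]) cube([942, 109, 108]);


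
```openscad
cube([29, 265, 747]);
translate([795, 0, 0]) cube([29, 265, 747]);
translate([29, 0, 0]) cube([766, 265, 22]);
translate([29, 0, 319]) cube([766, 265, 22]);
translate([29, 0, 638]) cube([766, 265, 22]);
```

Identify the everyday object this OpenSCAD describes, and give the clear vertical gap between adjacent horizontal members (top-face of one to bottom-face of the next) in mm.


A bookshelf. The clear shelf gap is 297 mm.

Two tall side panels with 3 horizontal boards between them — a bookshelf. The first two shelf undersides are at z = 0 and z = 319; with shelf thickness 22, the clear gap is 319 − 0 − 22 = 297 mm.


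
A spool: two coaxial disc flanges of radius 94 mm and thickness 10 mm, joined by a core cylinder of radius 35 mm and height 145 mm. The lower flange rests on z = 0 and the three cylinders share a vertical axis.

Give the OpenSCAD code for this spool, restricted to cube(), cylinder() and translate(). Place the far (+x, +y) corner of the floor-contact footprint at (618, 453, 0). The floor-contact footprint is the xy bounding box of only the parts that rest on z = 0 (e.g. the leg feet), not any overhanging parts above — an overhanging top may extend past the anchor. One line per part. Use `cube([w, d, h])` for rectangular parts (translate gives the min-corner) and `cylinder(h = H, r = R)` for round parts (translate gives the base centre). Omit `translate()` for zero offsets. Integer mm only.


translate([524, 359, 0]) cylinder(h = 10, r = 94);
translate([524, 359, 10]) cylinder(h = 145, r = 35);
translate([524, 359, 155]) cylinder(h = 10, r = 94);
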